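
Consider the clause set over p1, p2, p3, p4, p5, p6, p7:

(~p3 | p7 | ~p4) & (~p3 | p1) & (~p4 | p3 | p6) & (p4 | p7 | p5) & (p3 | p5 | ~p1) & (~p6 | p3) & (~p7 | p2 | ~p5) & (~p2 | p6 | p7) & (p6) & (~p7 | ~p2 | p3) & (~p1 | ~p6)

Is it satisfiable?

The clause (p6) is unit, so p6 = 1.
The clause (p3) is unit, so p3 = 1.
The clause (p1) is unit, so p1 = 1.
Now (~p1) is unsatisfied and unit — conflict.
No assignment satisfies every clause.

No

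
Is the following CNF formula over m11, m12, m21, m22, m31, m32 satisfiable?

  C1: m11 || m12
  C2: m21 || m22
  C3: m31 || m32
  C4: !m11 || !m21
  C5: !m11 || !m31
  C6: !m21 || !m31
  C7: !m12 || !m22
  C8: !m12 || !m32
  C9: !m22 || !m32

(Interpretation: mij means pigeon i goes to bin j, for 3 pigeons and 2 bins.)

Try m11 = true.
The clause (!m21) is unit, so m21 = false.
The clause (m22) is unit, so m22 = true.
The clause (!m31) is unit, so m31 = false.
The clause (m32) is unit, so m32 = true.
That conflicts with the unit clause (!m32).
Backtrack on m11: now try m11 = false.
The clause (m12) is unit, so m12 = true.
The clause (!m22) is unit, so m22 = false.
The clause (m21) is unit, so m21 = true.
The clause (!m31) is unit, so m31 = false.
The clause (m32) is unit, so m32 = true.
That conflicts with the unit clause (!m32).
Either choice for m11 ends in contradiction.
No assignment satisfies every clause.

No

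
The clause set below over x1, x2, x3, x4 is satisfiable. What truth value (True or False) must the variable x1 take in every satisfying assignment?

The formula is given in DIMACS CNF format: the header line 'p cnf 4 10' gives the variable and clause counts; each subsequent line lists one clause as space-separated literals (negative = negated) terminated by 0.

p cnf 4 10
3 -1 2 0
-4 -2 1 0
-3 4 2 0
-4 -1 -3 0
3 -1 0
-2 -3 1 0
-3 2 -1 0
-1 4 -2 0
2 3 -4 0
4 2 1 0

Suppose x1 = True.
From the singleton clause (x3), x3 = True.
From the singleton clause (¬x4), x4 = False.
From the singleton clause (x2), x2 = True.
But (¬x2) is also a unit clause — contradiction.
So every satisfying assignment has x1 = False.

False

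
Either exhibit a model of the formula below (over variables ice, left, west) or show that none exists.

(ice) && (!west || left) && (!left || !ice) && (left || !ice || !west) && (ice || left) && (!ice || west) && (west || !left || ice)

From the singleton clause (ice), ice = true.
From the singleton clause (!left), left = false.
From the singleton clause (!west), west = false.
But (west) is also a unit clause — contradiction.

UNSATISFIABLE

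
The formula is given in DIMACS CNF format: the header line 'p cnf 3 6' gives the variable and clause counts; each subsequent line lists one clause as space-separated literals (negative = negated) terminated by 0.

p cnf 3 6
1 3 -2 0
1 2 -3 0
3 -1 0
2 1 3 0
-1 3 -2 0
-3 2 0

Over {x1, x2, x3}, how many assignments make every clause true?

There are 2^3 = 8 truth assignments over (x1, x2, x3).
Split on x2. With x2 = True, the clauses containing x2 are satisfied and ¬x2 drops from the rest; 2 of the 2^2 = 4 assignments to the other variables satisfy what remains.
With x2 = False, by the same count on the reduced clause set, 0 assignments work.
Total: 2 + 0 = 2.

2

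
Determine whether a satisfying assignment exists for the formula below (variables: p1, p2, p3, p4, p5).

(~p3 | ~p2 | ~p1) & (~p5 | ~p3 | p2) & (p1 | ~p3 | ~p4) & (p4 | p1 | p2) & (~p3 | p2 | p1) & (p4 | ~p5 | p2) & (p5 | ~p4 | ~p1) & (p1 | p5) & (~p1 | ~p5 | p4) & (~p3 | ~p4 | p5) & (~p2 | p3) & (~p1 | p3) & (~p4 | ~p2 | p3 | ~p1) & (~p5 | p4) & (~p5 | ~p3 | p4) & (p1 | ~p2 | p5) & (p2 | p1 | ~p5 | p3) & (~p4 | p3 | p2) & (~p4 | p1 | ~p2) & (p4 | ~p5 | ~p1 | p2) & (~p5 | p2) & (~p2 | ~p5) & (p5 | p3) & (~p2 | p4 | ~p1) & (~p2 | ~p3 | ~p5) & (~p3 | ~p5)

Satisfiable

Try p1 = 1.
(p3) alone gives p3 = 1.
(~p2) alone gives p2 = 0.
(~p5) alone gives p5 = 0.
(~p4) alone gives p4 = 0.
Every clause now holds.
A satisfying assignment: p1: 1, p2: 0, p3: 1, p4: 0, p5: 0.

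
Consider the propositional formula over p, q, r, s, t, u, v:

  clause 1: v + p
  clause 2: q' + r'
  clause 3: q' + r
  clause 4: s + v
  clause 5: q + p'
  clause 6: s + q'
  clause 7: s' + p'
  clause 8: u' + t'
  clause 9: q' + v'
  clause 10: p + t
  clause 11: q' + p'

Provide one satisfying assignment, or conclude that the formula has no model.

Case v = 1:
The clause (q') is unit, so q = 0.
The clause (p') is unit, so p = 0.
The clause (t) is unit, so t = 1.
The clause (u') is unit, so u = 0.
Every clause is now satisfied; r, s are unconstrained.

p ↦ 0; q ↦ 0; r ↦ 1; s ↦ 0; t ↦ 1; u ↦ 0; v ↦ 1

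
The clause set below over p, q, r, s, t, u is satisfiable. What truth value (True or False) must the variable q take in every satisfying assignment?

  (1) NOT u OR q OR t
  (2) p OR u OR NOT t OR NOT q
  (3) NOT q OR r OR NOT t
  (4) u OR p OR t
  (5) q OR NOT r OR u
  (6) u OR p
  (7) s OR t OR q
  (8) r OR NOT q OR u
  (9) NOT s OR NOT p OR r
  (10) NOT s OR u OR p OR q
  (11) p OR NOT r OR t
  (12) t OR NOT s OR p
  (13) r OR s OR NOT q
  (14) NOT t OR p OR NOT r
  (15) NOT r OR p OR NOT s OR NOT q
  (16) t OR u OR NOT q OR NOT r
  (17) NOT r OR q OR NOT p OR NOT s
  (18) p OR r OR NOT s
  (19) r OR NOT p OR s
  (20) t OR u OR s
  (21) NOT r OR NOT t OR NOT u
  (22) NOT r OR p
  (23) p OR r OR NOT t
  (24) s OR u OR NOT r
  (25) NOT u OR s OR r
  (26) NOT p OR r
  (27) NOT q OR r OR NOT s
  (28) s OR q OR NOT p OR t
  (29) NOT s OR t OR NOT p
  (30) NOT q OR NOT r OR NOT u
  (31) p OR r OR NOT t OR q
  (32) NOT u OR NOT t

True

Suppose q = false.
Branch on u: set u = false.
From the singleton clause (NOT r), r = false.
From the singleton clause (p), p = true.
But (NOT p) is also a unit clause — contradiction.
So u must be the other value — set u = true.
From the singleton clause (t), t = true.
But (NOT t) is also a unit clause — contradiction.
Either choice for u ends in contradiction.
So every satisfying assignment has q = True.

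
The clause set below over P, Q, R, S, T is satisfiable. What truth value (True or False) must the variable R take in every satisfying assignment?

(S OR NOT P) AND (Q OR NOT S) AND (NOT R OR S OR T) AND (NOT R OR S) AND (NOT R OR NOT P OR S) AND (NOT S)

False

Suppose R = true.
The clause (S) is unit, so S = true.
But (NOT S) is also a unit clause — contradiction.
So every satisfying assignment has R = False.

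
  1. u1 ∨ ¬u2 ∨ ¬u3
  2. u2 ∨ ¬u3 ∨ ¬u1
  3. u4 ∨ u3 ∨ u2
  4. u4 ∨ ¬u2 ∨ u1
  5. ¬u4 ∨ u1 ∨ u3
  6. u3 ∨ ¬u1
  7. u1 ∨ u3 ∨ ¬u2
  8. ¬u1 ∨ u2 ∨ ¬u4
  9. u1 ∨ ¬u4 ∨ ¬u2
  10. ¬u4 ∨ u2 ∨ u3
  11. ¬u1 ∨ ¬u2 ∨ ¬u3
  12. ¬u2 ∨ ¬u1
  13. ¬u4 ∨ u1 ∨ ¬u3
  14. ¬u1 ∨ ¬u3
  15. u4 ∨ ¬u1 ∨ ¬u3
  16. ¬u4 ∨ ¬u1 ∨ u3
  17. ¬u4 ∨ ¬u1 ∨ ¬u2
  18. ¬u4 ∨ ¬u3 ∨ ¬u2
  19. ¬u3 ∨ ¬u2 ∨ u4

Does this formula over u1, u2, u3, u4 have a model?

Yes

Try u3 = True.
Unit clause (¬u1) forces u1 = False.
Unit clause (¬u2) forces u2 = False.
Unit clause (¬u4) forces u4 = False.
This assignment satisfies each clause.
A satisfying assignment: u1=False; u2=False; u3=True; u4=False.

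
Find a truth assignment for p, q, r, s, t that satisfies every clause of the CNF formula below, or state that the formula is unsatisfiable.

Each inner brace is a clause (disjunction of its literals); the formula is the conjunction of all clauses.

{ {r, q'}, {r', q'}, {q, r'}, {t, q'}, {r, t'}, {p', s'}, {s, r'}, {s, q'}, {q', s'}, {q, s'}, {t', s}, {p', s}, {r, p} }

Suppose r = 1.
The clause (q') is unit, so q = 0.
But (q) is also a unit clause — contradiction.
That branch fails; take r = 0 instead.
The clause (q') is unit, so q = 0.
The clause (t') is unit, so t = 0.
The clause (s') is unit, so s = 0.
The clause (p') is unit, so p = 0.
But (p) is also a unit clause — contradiction.
Both values of r lead to a conflict.

UNSATISFIABLE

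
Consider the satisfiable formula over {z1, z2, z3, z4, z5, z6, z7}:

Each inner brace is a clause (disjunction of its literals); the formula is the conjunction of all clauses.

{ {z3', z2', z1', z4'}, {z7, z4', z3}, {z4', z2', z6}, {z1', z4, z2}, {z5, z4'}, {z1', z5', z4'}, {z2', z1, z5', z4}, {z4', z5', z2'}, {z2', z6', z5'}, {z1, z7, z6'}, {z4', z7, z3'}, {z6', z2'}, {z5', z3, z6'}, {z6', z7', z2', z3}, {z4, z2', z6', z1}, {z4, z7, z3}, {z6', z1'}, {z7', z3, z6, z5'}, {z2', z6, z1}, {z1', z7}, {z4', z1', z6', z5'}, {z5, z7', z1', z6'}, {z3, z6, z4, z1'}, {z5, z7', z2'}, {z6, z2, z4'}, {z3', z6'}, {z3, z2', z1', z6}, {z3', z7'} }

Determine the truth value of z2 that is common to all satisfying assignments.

False

Suppose z2 = 1.
From the singleton clause (z6'), z6 = 0.
From the singleton clause (z4'), z4 = 0.
From the singleton clause (z1), z1 = 1.
From the singleton clause (z7), z7 = 1.
From the singleton clause (z3), z3 = 1.
Now (z3') is unsatisfied and unit — conflict.
So every satisfying assignment has z2 = False.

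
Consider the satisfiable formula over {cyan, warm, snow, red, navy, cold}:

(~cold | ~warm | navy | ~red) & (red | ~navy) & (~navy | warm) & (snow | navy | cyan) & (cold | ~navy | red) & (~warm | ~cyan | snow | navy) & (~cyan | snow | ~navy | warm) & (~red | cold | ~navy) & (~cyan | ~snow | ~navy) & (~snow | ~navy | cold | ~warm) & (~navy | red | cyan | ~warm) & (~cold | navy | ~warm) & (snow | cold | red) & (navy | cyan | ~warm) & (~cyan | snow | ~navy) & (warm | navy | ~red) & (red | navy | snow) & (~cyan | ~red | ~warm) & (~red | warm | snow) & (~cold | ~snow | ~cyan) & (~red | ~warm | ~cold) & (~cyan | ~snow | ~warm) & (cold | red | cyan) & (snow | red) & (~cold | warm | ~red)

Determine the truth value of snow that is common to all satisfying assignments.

Suppose snow = 0.
Unit clause (red) forces red = 1.
Unit clause (warm) forces warm = 1.
Unit clause (~cyan) forces cyan = 0.
Unit clause (navy) forces navy = 1.
Unit clause (cold) forces cold = 1.
But (~cold) is also a unit clause — contradiction.
So every satisfying assignment has snow = True.

True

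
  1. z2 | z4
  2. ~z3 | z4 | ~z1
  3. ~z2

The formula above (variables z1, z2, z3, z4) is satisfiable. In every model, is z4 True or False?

Suppose z4 = 0.
The clause (z2) is unit, so z2 = 1.
Now (~z2) is unsatisfied and unit — conflict.
So every satisfying assignment has z4 = True.

True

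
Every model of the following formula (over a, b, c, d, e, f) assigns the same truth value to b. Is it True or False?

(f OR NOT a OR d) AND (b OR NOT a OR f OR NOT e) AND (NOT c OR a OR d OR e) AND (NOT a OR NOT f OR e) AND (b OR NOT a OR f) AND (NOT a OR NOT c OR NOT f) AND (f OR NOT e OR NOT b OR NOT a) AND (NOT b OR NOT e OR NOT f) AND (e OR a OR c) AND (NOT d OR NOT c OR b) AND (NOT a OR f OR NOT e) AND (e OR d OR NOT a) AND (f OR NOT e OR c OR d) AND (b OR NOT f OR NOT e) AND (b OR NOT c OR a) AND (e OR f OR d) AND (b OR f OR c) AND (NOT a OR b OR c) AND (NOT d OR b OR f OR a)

True

Suppose b = false.
Try a = false.
(NOT c) alone gives c = false.
(e) alone gives e = true.
(NOT f) alone gives f = false.
That conflicts with the unit clause (f).
Backtrack on a: now try a = true.
(f) alone gives f = true.
(e) alone gives e = true.
That conflicts with the unit clause (NOT e).
Both values of a lead to a conflict.
So every satisfying assignment has b = True.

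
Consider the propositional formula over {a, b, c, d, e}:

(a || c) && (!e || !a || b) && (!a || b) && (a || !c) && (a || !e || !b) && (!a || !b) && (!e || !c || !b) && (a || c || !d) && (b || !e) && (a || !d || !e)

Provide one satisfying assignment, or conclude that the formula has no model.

UNSATISFIABLE

Try a = true.
Unit clause (b) forces b = true.
That conflicts with the unit clause (!b).
Undo a and try a = false.
Unit clause (c) forces c = true.
That conflicts with the unit clause (!c).
Both values of a lead to a conflict.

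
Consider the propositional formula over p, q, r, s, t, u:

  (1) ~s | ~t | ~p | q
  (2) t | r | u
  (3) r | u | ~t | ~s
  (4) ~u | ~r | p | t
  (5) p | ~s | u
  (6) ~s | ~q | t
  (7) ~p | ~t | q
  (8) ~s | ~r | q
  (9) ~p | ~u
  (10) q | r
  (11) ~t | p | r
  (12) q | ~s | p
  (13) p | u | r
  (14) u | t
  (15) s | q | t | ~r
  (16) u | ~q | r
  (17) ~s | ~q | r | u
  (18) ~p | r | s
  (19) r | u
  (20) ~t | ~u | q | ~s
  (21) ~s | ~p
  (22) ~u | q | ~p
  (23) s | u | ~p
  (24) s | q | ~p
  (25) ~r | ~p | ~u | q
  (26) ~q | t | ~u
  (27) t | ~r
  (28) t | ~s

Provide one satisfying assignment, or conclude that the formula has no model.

Suppose p = 0.
Suppose s = 0.
Suppose q = 1.
Suppose t = 1.
From the singleton clause (r), r = 1.
All clauses hold; u can take either value.

p: 0, q: 1, r: 1, s: 0, t: 1, u: 0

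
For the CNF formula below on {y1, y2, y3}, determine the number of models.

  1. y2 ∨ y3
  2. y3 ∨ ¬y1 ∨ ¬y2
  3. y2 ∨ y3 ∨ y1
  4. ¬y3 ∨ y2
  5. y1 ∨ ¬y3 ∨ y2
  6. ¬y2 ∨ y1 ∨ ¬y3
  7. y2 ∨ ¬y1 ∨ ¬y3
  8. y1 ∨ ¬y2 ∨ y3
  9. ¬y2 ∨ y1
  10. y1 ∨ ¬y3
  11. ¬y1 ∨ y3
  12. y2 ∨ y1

1

There are 2^3 = 8 truth assignments over (y1, y2, y3).
Check each against the 12 clauses (columns in the order y1, y2, y3):
  F F F  ✗ fails (y2 ∨ y3)
  F F T  ✗ fails (¬y3 ∨ y2)
  F T F  ✗ fails (y1 ∨ ¬y2 ∨ y3)
  F T T  ✗ fails (¬y2 ∨ y1 ∨ ¬y3)
  T F F  ✗ fails (y2 ∨ y3)
  T F T  ✗ fails (¬y3 ∨ y2)
  T T F  ✗ fails (y3 ∨ ¬y1 ∨ ¬y2)
  T T T  ✓ satisfies all
1 of the 8 rows is a model.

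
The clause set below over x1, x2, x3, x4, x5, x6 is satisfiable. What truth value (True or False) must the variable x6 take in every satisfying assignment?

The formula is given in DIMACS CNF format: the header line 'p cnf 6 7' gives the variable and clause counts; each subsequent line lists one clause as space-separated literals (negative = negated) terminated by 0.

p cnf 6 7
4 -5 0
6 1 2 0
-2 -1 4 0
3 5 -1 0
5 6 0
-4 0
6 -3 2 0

Suppose x6 = False.
Unit clause (x5) forces x5 = True.
Unit clause (x4) forces x4 = True.
That conflicts with the unit clause (¬x4).
So every satisfying assignment has x6 = True.

True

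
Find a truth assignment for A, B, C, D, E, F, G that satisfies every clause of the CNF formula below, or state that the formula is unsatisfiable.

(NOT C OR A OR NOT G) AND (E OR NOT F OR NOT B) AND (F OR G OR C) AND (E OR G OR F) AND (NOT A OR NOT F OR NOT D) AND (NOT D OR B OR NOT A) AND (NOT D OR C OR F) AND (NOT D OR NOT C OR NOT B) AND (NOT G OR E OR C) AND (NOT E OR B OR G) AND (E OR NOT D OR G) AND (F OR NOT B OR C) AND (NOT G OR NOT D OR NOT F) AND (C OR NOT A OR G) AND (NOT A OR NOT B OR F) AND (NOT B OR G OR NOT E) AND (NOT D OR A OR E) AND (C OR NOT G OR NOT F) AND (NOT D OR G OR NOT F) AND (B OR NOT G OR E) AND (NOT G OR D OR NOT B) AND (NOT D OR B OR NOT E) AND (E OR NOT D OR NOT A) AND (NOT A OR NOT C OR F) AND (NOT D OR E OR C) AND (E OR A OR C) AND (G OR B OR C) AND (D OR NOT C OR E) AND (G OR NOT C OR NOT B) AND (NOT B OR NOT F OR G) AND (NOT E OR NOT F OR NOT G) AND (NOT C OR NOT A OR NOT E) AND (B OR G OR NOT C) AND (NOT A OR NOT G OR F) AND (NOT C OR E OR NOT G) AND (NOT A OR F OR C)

Branch on C: set C = false.
Branch on F: set F = false.
The clause (G) is unit, so G = true.
The clause (NOT D) is unit, so D = false.
The clause (E) is unit, so E = true.
The clause (NOT B) is unit, so B = false.
The clause (NOT A) is unit, so A = false.
This assignment satisfies each clause.

A ↦ false, B ↦ false, C ↦ false, D ↦ false, E ↦ true, F ↦ false, G ↦ true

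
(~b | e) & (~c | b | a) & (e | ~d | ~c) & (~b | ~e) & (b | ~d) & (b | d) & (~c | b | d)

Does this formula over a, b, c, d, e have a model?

Branch on b: set b = 0.
The clause (~d) is unit, so d = 0.
That conflicts with the unit clause (d).
So b must be the other value — set b = 1.
The clause (e) is unit, so e = 1.
That conflicts with the unit clause (~e).
Both values of b lead to a conflict.
No assignment satisfies every clause.

No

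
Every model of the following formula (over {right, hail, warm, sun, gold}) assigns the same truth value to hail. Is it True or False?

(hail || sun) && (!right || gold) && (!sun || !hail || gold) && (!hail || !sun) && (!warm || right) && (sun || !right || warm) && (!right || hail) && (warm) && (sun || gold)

True

Suppose hail = false.
(sun) alone gives sun = true.
(!right) alone gives right = false.
(!warm) alone gives warm = false.
Now (warm) is unsatisfied and unit — conflict.
So every satisfying assignment has hail = True.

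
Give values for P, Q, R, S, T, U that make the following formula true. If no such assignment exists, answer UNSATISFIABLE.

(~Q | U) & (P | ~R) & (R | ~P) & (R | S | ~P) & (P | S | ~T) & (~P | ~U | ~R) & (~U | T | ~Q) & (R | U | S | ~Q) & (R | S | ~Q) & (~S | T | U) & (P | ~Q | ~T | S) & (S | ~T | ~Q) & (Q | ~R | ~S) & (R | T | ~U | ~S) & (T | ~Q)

P=1; Q=0; R=1; S=0; T=0; U=0

Suppose Q = 0.
Suppose P = 1.
The clause (R) is unit, so R = 1.
The clause (~U) is unit, so U = 0.
The clause (~S) is unit, so S = 0.
All clauses hold; T can take either value.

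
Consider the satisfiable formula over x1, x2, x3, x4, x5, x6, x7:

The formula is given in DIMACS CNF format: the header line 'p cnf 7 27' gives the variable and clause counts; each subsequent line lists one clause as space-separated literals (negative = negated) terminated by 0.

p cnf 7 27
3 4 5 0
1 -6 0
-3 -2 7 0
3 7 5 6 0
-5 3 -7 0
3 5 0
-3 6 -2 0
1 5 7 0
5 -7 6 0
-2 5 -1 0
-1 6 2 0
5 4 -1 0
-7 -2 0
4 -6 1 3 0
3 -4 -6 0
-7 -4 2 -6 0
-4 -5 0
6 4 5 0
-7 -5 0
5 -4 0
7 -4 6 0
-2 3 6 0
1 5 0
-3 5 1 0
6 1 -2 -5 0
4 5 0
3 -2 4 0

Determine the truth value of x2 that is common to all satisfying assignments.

Suppose x2 = True.
Unit clause (¬x7) forces x7 = False.
Unit clause (¬x3) forces x3 = False.
Unit clause (x5) forces x5 = True.
Unit clause (¬x4) forces x4 = False.
But (x4) is also a unit clause — contradiction.
So every satisfying assignment has x2 = False.

False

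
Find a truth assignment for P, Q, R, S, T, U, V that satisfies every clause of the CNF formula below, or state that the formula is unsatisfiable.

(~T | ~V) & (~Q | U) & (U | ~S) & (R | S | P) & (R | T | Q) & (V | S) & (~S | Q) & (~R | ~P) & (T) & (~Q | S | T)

Unit clause (T) forces T = 1.
Unit clause (~V) forces V = 0.
Unit clause (S) forces S = 1.
Unit clause (U) forces U = 1.
Unit clause (Q) forces Q = 1.
Case R = 1:
Unit clause (~P) forces P = 0.
All clauses are satisfied.

P ↦ 0, Q ↦ 1, R ↦ 1, S ↦ 1, T ↦ 1, U ↦ 1, V ↦ 0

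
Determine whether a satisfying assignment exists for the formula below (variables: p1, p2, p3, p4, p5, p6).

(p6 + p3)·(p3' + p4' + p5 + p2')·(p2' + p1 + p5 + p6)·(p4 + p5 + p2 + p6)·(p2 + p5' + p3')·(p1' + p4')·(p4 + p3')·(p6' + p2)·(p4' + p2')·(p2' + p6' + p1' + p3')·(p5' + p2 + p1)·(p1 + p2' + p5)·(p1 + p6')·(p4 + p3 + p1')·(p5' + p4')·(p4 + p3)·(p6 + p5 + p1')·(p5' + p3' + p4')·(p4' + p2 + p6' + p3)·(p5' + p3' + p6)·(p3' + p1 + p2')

Branch on p6: set p6 = 0.
The clause (p3) is unit, so p3 = 1.
The clause (p4) is unit, so p4 = 1.
The clause (p1') is unit, so p1 = 0.
The clause (p2') is unit, so p2 = 0.
The clause (p5') is unit, so p5 = 0.
This assignment satisfies each clause.
A satisfying assignment: p1=0,  p2=0,  p3=1,  p4=1,  p5=0,  p6=0.

Yes, satisfiable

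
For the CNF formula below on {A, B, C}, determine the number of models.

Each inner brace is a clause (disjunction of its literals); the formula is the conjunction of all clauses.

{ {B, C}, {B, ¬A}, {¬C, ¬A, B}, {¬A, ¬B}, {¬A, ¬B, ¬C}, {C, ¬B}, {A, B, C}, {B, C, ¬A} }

2

There are 2^3 = 8 truth assignments over (A, B, C).
Check each against the 8 clauses (columns in the order A, B, C):
  F F F  ✗ fails (B ∨ C)
  F F T  ✓ satisfies all
  F T F  ✗ fails (C ∨ ¬B)
  F T T  ✓ satisfies all
  T F F  ✗ fails (B ∨ C)
  T F T  ✗ fails (B ∨ ¬A)
  T T F  ✗ fails (¬A ∨ ¬B)
  T T T  ✗ fails (¬A ∨ ¬B)
2 of the 8 rows are models.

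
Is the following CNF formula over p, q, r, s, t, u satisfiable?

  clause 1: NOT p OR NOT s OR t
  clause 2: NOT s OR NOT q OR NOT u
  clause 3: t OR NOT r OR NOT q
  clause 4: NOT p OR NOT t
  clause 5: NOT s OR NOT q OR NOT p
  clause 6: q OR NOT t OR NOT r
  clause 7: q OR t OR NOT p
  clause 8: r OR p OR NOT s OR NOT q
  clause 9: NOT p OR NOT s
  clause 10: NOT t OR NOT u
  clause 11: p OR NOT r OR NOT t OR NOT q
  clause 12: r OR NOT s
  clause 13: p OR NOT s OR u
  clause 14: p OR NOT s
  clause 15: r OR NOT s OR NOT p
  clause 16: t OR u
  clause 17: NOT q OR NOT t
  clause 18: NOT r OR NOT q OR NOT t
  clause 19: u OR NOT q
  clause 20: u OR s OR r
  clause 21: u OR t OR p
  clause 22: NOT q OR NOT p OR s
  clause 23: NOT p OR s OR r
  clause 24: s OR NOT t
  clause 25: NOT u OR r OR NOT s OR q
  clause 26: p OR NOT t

Try p = false.
The clause (NOT s) is unit, so s = false.
The clause (NOT t) is unit, so t = false.
The clause (u) is unit, so u = true.
Try r = false.
No clause remains; q is free.
A satisfying assignment: p ↦ false,  q ↦ true,  r ↦ false,  s ↦ false,  t ↦ false,  u ↦ true.

Yes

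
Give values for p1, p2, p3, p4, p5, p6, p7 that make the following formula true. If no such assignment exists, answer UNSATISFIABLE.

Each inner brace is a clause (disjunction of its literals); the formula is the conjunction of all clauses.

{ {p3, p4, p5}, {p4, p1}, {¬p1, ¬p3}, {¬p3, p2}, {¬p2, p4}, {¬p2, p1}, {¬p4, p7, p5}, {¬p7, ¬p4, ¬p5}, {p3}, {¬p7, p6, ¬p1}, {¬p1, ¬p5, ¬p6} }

Unit clause (p3) forces p3 = True.
Unit clause (¬p1) forces p1 = False.
Unit clause (p4) forces p4 = True.
Unit clause (p2) forces p2 = True.
That conflicts with the unit clause (¬p2).

UNSATISFIABLE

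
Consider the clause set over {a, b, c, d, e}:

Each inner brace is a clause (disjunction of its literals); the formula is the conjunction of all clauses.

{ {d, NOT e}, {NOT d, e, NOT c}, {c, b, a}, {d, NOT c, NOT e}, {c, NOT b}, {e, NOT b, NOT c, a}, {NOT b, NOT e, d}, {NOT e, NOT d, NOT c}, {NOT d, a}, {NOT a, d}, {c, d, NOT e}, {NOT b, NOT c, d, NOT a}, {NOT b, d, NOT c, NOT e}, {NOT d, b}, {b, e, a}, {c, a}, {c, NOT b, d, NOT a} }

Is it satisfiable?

Unsatisfiable

Suppose d = true.
The clause (a) is unit, so a = true.
The clause (b) is unit, so b = true.
The clause (c) is unit, so c = true.
The clause (e) is unit, so e = true.
Now (NOT e) is unsatisfied and unit — conflict.
That branch fails; take d = false instead.
The clause (NOT e) is unit, so e = false.
The clause (NOT a) is unit, so a = false.
The clause (b) is unit, so b = true.
The clause (c) is unit, so c = true.
Now (NOT c) is unsatisfied and unit — conflict.
Either choice for d ends in contradiction.
No assignment satisfies every clause.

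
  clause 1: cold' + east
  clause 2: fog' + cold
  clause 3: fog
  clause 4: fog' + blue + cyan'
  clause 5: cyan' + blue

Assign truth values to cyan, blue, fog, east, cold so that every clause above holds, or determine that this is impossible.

The clause (fog) is unit, so fog = 1.
The clause (cold) is unit, so cold = 1.
The clause (east) is unit, so east = 1.
Case blue = 1:
All clauses hold; cyan can take either value.

cyan: 1, blue: 1, fog: 1, east: 1, cold: 1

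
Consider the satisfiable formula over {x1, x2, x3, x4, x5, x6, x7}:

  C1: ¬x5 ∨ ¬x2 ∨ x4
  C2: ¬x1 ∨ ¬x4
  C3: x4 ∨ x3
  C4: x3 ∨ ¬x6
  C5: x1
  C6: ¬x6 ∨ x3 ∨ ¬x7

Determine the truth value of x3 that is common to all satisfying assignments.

True

Suppose x3 = False.
The clause (x4) is unit, so x4 = True.
The clause (¬x1) is unit, so x1 = False.
Now (x1) is unsatisfied and unit — conflict.
So every satisfying assignment has x3 = True.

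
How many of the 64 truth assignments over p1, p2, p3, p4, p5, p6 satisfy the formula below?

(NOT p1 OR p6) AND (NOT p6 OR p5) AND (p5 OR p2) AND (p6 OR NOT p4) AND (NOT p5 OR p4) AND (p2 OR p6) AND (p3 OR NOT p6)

There are 2^6 = 64 truth assignments over (p1, p2, p3, p4, p5, p6).
Split on p6. With p6 = true, the clauses containing p6 are satisfied and NOT p6 drops from the rest; 4 of the 2^5 = 32 assignments to the other variables satisfy what remains.
With p6 = false, by the same count on the reduced clause set, 2 assignments work.
(One model: p1=F, p2=F, p3=T, p4=T, p5=T, p6=T.)
Total: 4 + 2 = 6.

6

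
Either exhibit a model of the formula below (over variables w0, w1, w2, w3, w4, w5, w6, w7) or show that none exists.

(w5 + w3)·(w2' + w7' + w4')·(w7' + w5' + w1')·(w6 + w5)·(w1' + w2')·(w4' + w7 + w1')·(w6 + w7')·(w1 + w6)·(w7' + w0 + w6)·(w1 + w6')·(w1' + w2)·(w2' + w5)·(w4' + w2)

Branch on w5: set w5 = 1.
Branch on w7: set w7 = 0.
Branch on w1: set w1 = 0.
(w6) alone gives w6 = 1.
Now (w6') is unsatisfied and unit — conflict.
Backtrack on w1: now try w1 = 1.
(w2') alone gives w2 = 0.
Now (w2) is unsatisfied and unit — conflict.
Neither w1 = 1 nor w1 = 0 works.
Backtrack on w7: now try w7 = 1.
(w1') alone gives w1 = 0.
(w6) alone gives w6 = 1.
Now (w6') is unsatisfied and unit — conflict.
Neither w7 = 1 nor w7 = 0 works.
Backtrack on w5: now try w5 = 0.
(w3) alone gives w3 = 1.
(w6) alone gives w6 = 1.
(w1) alone gives w1 = 1.
(w2') alone gives w2 = 0.
Now (w2) is unsatisfied and unit — conflict.
Neither w5 = 1 nor w5 = 0 works.

UNSATISFIABLE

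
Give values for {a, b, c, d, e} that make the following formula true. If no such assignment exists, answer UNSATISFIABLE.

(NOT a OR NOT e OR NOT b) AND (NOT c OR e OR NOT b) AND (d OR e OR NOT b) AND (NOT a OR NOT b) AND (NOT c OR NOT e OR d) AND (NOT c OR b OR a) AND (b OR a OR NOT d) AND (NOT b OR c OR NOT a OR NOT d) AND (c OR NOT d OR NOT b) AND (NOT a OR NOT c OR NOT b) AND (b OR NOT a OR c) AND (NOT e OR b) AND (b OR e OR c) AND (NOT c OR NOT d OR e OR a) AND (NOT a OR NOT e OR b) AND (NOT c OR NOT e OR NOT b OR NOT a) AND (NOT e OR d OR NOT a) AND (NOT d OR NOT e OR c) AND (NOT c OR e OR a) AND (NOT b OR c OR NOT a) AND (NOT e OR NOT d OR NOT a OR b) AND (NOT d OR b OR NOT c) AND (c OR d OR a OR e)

Branch on a: set a = true.
Unit clause (NOT b) forces b = false.
Unit clause (c) forces c = true.
Unit clause (NOT e) forces e = false.
Unit clause (NOT d) forces d = false.
This assignment satisfies each clause.

a=true, b=false, c=true, d=false, e=false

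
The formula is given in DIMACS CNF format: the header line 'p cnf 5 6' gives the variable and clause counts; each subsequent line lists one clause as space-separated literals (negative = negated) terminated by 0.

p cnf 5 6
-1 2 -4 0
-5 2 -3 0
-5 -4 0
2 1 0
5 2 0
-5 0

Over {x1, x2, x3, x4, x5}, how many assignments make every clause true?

8

There are 2^5 = 32 truth assignments over (x1, x2, x3, x4, x5).
Split on x2. With x2 = True, the clauses containing x2 are satisfied and ¬x2 drops from the rest; 8 of the 2^4 = 16 assignments to the other variables satisfy what remains.
With x2 = False, by the same count on the reduced clause set, 0 assignments work.
(One model: x1=F, x2=T, x3=F, x4=F, x5=F.)
Total: 8 + 0 = 8.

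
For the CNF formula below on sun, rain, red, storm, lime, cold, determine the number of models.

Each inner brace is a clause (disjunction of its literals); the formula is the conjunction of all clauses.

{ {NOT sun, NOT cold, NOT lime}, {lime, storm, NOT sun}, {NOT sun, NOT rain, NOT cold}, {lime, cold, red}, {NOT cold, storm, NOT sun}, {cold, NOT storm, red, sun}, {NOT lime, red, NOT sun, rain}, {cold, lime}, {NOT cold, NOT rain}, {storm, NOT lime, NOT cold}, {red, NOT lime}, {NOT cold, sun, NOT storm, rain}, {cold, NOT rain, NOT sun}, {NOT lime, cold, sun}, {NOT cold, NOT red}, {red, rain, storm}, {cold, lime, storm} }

3

There are 2^6 = 64 truth assignments over (sun, rain, red, storm, lime, cold).
Split on cold. With cold = true, the clauses containing cold are satisfied and NOT cold drops from the rest; 1 of the 2^5 = 32 assignments to the other variables satisfy what remains.
With cold = false, by the same count on the reduced clause set, 2 assignments work.
(One model: sun=T, rain=F, red=F, storm=T, lime=F, cold=T.)
Total: 1 + 2 = 3.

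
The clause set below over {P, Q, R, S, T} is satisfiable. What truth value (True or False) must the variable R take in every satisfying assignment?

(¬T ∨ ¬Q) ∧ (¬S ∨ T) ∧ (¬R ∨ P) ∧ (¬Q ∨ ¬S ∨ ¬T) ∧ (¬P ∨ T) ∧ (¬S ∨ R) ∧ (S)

Suppose R = False.
From the singleton clause (¬S), S = False.
That conflicts with the unit clause (S).
So every satisfying assignment has R = True.

True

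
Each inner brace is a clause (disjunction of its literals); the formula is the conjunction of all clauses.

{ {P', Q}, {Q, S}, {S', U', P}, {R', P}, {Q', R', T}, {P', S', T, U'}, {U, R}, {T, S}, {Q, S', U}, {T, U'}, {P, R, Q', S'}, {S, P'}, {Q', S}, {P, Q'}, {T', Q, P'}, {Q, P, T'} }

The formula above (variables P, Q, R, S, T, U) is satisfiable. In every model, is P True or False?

Suppose P = 0.
The clause (R') is unit, so R = 0.
The clause (U) is unit, so U = 1.
The clause (S') is unit, so S = 0.
The clause (Q) is unit, so Q = 1.
Now (Q') is unsatisfied and unit — conflict.
So every satisfying assignment has P = True.

True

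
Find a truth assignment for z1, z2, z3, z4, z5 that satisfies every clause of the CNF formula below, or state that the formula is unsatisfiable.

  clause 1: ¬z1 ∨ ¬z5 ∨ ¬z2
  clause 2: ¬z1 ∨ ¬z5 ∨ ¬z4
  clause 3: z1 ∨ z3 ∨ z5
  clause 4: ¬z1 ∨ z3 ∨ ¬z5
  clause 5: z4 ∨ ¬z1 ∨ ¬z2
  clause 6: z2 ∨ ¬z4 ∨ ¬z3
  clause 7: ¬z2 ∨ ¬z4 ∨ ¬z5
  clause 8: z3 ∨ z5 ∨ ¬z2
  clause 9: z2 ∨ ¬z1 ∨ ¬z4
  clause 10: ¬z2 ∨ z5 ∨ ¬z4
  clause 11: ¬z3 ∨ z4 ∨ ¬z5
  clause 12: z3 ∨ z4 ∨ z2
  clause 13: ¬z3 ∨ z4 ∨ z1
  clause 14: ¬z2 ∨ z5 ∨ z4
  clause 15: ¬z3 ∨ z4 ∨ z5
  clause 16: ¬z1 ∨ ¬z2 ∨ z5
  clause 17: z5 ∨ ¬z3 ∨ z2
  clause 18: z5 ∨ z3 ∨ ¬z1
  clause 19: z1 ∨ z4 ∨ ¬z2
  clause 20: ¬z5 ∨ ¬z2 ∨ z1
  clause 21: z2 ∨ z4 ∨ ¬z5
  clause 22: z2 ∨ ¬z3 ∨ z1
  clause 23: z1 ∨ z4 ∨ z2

Suppose z1 = False.
Suppose z3 = False.
Unit clause (z5) forces z5 = True.
Unit clause (¬z2) forces z2 = False.
Unit clause (z4) forces z4 = True.
Every clause now holds.

z1=False; z2=False; z3=False; z4=True; z5=True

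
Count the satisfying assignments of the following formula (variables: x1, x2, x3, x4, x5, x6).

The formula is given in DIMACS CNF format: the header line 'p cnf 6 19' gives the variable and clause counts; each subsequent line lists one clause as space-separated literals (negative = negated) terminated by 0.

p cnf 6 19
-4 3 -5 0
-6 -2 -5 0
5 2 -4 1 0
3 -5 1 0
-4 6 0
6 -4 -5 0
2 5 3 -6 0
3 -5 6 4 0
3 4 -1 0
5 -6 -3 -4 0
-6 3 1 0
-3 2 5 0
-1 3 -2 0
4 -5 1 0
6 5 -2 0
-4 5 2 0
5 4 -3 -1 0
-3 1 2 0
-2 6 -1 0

5

There are 2^6 = 64 truth assignments over (x1, x2, x3, x4, x5, x6).
Split on x1. With x1 = True, the clauses containing x1 are satisfied and ¬x1 drops from the rest; 3 of the 2^5 = 32 assignments to the other variables satisfy what remains.
With x1 = False, by the same count on the reduced clause set, 2 assignments work.
Total: 3 + 2 = 5.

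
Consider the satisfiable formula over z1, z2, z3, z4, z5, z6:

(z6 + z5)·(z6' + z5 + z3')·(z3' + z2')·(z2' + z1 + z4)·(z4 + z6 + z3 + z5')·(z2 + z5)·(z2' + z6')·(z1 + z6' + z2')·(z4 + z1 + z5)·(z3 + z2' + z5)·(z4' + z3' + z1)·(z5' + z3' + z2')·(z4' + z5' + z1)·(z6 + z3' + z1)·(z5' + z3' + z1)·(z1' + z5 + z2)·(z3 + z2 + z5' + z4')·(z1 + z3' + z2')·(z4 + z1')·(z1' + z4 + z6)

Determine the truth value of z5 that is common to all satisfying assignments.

True

Suppose z5 = 0.
The clause (z6) is unit, so z6 = 1.
The clause (z3') is unit, so z3 = 0.
The clause (z2) is unit, so z2 = 1.
But (z2') is also a unit clause — contradiction.
So every satisfying assignment has z5 = True.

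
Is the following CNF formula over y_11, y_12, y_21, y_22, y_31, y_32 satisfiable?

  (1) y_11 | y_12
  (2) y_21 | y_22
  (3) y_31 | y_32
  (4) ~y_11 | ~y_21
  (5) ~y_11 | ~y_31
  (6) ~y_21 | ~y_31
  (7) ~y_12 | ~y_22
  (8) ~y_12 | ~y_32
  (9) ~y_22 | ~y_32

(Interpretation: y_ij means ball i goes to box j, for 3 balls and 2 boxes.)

Case y_11 = 1:
Unit clause (~y_21) forces y_21 = 0.
Unit clause (y_22) forces y_22 = 1.
Unit clause (~y_31) forces y_31 = 0.
Unit clause (y_32) forces y_32 = 1.
But (~y_32) is also a unit clause — contradiction.
Undo y_11 and try y_11 = 0.
Unit clause (y_12) forces y_12 = 1.
Unit clause (~y_22) forces y_22 = 0.
Unit clause (y_21) forces y_21 = 1.
Unit clause (~y_31) forces y_31 = 0.
Unit clause (y_32) forces y_32 = 1.
But (~y_32) is also a unit clause — contradiction.
Both values of y_11 lead to a conflict.
No assignment satisfies every clause.

No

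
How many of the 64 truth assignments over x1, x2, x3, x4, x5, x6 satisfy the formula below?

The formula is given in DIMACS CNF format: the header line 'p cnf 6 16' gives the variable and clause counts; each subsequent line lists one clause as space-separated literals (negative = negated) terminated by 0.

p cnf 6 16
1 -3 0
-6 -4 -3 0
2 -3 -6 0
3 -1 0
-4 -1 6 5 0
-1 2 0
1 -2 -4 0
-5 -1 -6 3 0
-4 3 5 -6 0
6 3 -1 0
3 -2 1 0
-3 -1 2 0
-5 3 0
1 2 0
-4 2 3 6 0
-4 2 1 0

There are 2^6 = 64 truth assignments over (x1, x2, x3, x4, x5, x6).
Split on x1. With x1 = True, the clauses containing x1 are satisfied and ¬x1 drops from the rest; 5 of the 2^5 = 32 assignments to the other variables satisfy what remains.
With x1 = False, by the same count on the reduced clause set, 0 assignments work.
Total: 5 + 0 = 5.

5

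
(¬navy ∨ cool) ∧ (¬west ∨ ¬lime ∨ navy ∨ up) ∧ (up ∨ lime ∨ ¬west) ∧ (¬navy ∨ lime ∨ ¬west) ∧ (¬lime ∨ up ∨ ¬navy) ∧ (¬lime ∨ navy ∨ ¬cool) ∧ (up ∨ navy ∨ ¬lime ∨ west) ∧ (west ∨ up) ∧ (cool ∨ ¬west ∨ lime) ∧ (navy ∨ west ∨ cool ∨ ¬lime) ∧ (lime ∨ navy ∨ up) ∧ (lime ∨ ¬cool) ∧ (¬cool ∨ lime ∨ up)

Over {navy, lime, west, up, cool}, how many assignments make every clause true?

There are 2^5 = 32 truth assignments over (navy, lime, west, up, cool).
Split on cool. With cool = True, the clauses containing cool are satisfied and ¬cool drops from the rest; 2 of the 2^4 = 16 assignments to the other variables satisfy what remains.
With cool = False, by the same count on the reduced clause set, 2 assignments work.
Total: 2 + 2 = 4.

4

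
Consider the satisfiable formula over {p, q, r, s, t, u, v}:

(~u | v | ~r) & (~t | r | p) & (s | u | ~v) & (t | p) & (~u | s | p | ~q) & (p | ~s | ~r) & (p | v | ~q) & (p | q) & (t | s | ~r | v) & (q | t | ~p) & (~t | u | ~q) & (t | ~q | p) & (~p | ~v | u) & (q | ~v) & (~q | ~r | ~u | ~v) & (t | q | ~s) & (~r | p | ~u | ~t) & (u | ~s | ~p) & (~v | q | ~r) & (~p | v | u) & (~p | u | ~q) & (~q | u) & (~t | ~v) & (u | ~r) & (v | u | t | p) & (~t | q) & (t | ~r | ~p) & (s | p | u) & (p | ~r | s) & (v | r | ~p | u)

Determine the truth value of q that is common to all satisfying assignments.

Suppose q = 0.
The clause (p) is unit, so p = 1.
The clause (t) is unit, so t = 1.
That conflicts with the unit clause (~t).
So every satisfying assignment has q = True.

True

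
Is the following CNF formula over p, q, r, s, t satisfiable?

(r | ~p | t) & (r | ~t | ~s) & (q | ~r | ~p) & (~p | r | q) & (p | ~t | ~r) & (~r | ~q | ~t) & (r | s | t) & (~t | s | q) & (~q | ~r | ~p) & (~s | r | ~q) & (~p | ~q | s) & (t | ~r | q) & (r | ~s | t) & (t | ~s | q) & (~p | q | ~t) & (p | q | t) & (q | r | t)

Case r = 0:
Case p = 0:
Case t = 1:
The clause (~s) is unit, so s = 0.
The clause (q) is unit, so q = 1.
Every clause now holds.
A satisfying assignment: p: 0, q: 1, r: 0, s: 0, t: 1.

Yes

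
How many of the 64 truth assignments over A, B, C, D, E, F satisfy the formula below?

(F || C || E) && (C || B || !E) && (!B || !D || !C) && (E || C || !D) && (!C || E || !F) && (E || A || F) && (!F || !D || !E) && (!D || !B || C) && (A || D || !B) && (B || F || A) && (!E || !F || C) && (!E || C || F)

There are 2^6 = 64 truth assignments over (A, B, C, D, E, F).
Split on A. With A = true, the clauses containing A are satisfied and !A drops from the rest; 10 of the 2^5 = 32 assignments to the other variables satisfy what remains.
With A = false, by the same count on the reduced clause set, 2 assignments work.
(One model: A=F, B=F, C=F, D=F, E=F, F=T.)
Total: 10 + 2 = 12.

12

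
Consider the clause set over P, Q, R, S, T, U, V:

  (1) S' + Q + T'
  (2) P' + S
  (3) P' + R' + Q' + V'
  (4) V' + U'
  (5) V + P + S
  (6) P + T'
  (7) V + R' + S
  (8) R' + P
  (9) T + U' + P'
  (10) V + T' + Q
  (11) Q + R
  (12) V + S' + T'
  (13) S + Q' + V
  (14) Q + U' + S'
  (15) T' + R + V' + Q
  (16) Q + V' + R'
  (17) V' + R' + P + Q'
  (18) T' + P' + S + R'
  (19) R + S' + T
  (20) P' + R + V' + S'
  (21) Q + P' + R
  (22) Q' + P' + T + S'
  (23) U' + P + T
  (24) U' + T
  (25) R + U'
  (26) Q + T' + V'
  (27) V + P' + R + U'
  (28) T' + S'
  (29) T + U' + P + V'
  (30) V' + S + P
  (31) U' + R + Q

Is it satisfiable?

Suppose P = 1.
(S) alone gives S = 1.
(T') alone gives T = 0.
(U') alone gives U = 0.
(R) alone gives R = 1.
(Q') alone gives Q = 0.
(V') alone gives V = 0.
All clauses are satisfied.
A satisfying assignment: P ↦ 1, Q ↦ 0, R ↦ 1, S ↦ 1, T ↦ 0, U ↦ 0, V ↦ 0.

Yes, satisfiable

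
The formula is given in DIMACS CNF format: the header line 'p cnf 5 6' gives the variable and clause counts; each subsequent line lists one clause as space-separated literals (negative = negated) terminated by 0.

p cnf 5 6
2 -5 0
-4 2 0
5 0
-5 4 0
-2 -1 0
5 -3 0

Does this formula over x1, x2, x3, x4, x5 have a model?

Yes, satisfiable

Unit clause (x5) forces x5 = True.
Unit clause (x2) forces x2 = True.
Unit clause (x4) forces x4 = True.
Unit clause (¬x1) forces x1 = False.
No clause remains; x3 is free.
A satisfying assignment: x1: False,  x2: True,  x3: True,  x4: True,  x5: True.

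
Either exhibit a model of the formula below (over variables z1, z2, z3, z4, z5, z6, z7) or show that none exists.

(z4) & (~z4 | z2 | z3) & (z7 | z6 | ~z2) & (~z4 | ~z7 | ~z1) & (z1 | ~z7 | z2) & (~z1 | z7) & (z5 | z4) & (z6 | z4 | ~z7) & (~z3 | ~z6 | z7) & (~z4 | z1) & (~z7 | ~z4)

UNSATISFIABLE

From the singleton clause (z4), z4 = 1.
From the singleton clause (z1), z1 = 1.
From the singleton clause (~z7), z7 = 0.
But (z7) is also a unit clause — contradiction.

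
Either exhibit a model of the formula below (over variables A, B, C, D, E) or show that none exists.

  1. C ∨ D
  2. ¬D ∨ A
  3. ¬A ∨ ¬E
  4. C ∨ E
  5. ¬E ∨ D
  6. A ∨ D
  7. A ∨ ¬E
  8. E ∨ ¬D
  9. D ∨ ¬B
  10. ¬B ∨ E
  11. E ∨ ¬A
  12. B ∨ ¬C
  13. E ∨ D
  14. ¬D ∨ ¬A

UNSATISFIABLE

Try C = True.
From the singleton clause (B), B = True.
From the singleton clause (D), D = True.
From the singleton clause (A), A = True.
But (¬A) is also a unit clause — contradiction.
Undo C and try C = False.
From the singleton clause (D), D = True.
From the singleton clause (A), A = True.
But (¬A) is also a unit clause — contradiction.
Both values of C lead to a conflict.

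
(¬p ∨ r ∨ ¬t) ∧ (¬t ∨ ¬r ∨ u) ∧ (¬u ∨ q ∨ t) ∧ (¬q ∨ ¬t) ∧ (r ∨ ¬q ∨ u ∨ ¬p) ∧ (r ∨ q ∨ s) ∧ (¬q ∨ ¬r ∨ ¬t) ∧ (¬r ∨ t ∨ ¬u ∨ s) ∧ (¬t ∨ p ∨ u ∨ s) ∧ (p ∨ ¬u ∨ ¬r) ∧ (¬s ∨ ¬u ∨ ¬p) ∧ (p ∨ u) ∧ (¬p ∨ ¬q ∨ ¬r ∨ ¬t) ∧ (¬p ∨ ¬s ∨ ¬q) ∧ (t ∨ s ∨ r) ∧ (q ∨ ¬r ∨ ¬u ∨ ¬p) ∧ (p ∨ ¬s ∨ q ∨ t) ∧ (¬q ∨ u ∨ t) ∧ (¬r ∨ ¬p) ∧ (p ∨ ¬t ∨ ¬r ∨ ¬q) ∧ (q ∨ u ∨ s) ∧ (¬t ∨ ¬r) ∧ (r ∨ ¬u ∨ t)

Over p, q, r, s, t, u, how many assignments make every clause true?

There are 2^6 = 64 truth assignments over (p, q, r, s, t, u).
Split on s. With s = True, the clauses containing s are satisfied and ¬s drops from the rest; 2 of the 2^5 = 32 assignments to the other variables satisfy what remains.
With s = False, by the same count on the reduced clause set, 0 assignments work.
Total: 2 + 0 = 2.

2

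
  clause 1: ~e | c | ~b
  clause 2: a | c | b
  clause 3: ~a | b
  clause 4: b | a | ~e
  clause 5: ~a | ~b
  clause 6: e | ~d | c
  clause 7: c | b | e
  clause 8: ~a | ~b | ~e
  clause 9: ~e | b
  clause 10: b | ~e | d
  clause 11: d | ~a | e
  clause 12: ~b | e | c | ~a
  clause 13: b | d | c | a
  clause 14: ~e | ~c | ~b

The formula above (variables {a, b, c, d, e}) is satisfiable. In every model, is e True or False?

False

Suppose e = 1.
Unit clause (b) forces b = 1.
Unit clause (c) forces c = 1.
But (~c) is also a unit clause — contradiction.
So every satisfying assignment has e = False.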